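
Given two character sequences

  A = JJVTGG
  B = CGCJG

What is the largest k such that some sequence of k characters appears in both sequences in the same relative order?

2

Let dp[i][j] be the LCS length of the first i characters of A and the first j characters of B. dp[i][j] = dp[i-1][j-1]+1 when the i-th and j-th characters match, else max(dp[i-1][j], dp[i][j-1]).
    ·  C  G  C  J  G
 ·  0  0  0  0  0  0
 J  0  0  0  0  1  1
 J  0  0  0  0  1  1
 V  0  0  0  0  1  1
 T  0  0  0  0  1  1
 G  0  0  1  1  1  2
 G  0  0  1  1  1  2
dp[6][5] = 2. One LCS (by backtracking along matches): JG.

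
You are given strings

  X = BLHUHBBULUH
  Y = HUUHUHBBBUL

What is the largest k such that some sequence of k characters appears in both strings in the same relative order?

7

One common subsequence of length 7: H (X #3, Y #4); then U (X #4, Y #5); then H (X #5, Y #6); then B (X #6, Y #8); then B (X #7, Y #9); then U (X #8, Y #10); then L (X #9, Y #11). dp[11][11] = 7 confirms this is the maximum.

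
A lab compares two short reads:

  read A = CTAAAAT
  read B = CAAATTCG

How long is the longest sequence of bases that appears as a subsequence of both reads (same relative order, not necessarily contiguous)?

5

Pick C (read A #1, read B #1) → A (read A #3, read B #2) → A (read A #4, read B #3) → A (read A #5, read B #4) → T (read A #7, read B #6); all 5 bases appear in both, in order. The LCS DP gives dp[7][8] = 5, so this is optimal.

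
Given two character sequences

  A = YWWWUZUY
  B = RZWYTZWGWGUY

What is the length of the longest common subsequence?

5

Match Y [1,4], W [2,7], W [3,9], U [7,11], Y [8,12] — 5 characters in the same relative order in both. dp[8][12] = 5 confirms this is the maximum.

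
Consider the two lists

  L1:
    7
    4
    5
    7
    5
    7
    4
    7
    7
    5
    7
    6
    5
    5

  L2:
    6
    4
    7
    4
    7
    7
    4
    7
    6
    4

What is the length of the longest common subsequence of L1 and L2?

7

One common subsequence of length 7: 7 at L1[1]=L2[3] → 4 at L1[2]=L2[4] → 7 at L1[4]=L2[5] → 7 at L1[6]=L2[6] → 4 at L1[7]=L2[7] → 7 at L1[11]=L2[8] → 6 at L1[12]=L2[9]. dp[14][10] = 7 confirms this is the maximum.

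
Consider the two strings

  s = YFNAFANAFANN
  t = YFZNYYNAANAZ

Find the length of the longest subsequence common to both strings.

Let dp[i][j] be the LCS length of the first i characters of s and the first j characters of t. dp[i][j] = dp[i-1][j-1]+1 when the i-th and j-th characters match, else max(dp[i-1][j], dp[i][j-1]).
    ·  Y  F  Z  N  Y  Y  N  A  A  N  A  Z
 ·  0  0  0  0  0  0  0  0  0  0  0  0  0
 Y  0  1  1  1  1  1  1  1  1  1  1  1  1
 F  0  1  2  2  2  2  2  2  2  2  2  2  2
 N  0  1  2  2  3  3  3  3  3  3  3  3  3
 A  0  1  2  2  3  3  3  3  4  4  4  4  4
 F  0  1  2  2  3  3  3  3  4  4  4  4  4
 A  0  1  2  2  3  3  3  3  4  5  5  5  5
 N  0  1  2  2  3  3  3  4  4  5  6  6  6
 A  0  1  2  2  3  3  3  4  5  5  6  7  7
 F  0  1  2  2  3  3  3  4  5  5  6  7  7
 A  0  1  2  2  3  3  3  4  5  6  6  7  7
 N  0  1  2  2  3  3  3  4  5  6  7  7  7
 N  0  1  2  2  3  3  3  4  5  6  7  7  7
dp[12][12] = 7. One LCS (by backtracking along matches): YFNAANA.

7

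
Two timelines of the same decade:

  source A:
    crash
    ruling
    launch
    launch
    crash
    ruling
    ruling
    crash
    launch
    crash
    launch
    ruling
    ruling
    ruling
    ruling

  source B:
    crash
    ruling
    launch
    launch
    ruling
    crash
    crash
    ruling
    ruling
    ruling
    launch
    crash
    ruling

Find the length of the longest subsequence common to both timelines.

Pick crash (source A #1, source B #1), ruling (source A #2, source B #2), launch (source A #3, source B #3), launch (source A #4, source B #4), ruling (source A #7, source B #5), crash (source A #8, source B #6), crash (source A #10, source B #7), ruling (source A #12, source B #8), ruling (source A #13, source B #9), ruling (source A #14, source B #10), ruling (source A #15, source B #13); all 11 events appear in both, in order, and the DP table's final entry dp[15][13] is also 11, so no common subsequence is longer.

11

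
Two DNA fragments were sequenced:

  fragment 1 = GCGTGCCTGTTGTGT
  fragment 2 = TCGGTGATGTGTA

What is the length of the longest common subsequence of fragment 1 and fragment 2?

10

Pick C (fragment 1 #2, fragment 2 #2); then G (fragment 1 #3, fragment 2 #3); then G (fragment 1 #5, fragment 2 #4); then T (fragment 1 #8, fragment 2 #5); then G (fragment 1 #9, fragment 2 #6); then T (fragment 1 #11, fragment 2 #8); then G (fragment 1 #12, fragment 2 #9); then T (fragment 1 #13, fragment 2 #10); then G (fragment 1 #14, fragment 2 #11); then T (fragment 1 #15, fragment 2 #12); all 10 bases appear in both, in order. The LCS DP gives dp[15][13] = 10, so this is optimal.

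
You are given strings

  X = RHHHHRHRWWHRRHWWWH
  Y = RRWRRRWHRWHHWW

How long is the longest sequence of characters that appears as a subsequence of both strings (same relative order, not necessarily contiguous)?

9

Match R (X #1, Y #5); then R (X #6, Y #6); then H (X #7, Y #8); then R (X #8, Y #9); then W (X #10, Y #10); then H (X #11, Y #11); then H (X #14, Y #12); then W (X #16, Y #13); then W (X #17, Y #14) — 9 characters in the same relative order in both. Since dp[18][14] = 9, nothing longer is possible.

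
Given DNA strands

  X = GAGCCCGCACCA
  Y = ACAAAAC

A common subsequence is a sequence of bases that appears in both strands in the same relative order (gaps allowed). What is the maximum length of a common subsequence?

Let dp[i][j] be the LCS length of the first i bases of X and the first j bases of Y. dp[i][j] = dp[i-1][j-1]+1 when the i-th and j-th bases match, else max(dp[i-1][j], dp[i][j-1]).
    ·  A  C  A  A  A  A  C
 ·  0  0  0  0  0  0  0  0
 G  0  0  0  0  0  0  0  0
 A  0  1  1  1  1  1  1  1
 G  0  1  1  1  1  1  1  1
 C  0  1  2  2  2  2  2  2
 C  0  1  2  2  2  2  2  3
 C  0  1  2  2  2  2  2  3
 G  0  1  2  2  2  2  2  3
 C  0  1  2  2  2  2  2  3
 A  0  1  2  3  3  3  3  3
 C  0  1  2  3  3  3  3  4
 C  0  1  2  3  3  3  3  4
 A  0  1  2  3  4  4  4  4
dp[12][7] = 4. One LCS (by backtracking along matches): ACAC.

4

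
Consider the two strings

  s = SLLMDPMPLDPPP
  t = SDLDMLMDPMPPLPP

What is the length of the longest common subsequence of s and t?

Pick S (s #1, t #1), L (s #2, t #3), L (s #3, t #6), M (s #4, t #7), D (s #5, t #8), P (s #6, t #9), M (s #7, t #10), P (s #8, t #12), L (s #9, t #13), P (s #12, t #14), P (s #13, t #15); all 11 characters appear in both, in order. Since dp[13][15] = 11, nothing longer is possible.

11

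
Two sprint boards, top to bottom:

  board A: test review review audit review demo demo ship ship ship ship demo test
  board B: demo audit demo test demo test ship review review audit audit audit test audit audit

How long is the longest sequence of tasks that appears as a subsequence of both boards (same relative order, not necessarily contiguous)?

Taking test [1,6], review [2,8], review [3,9], audit [4,12], test [13,13] gives a common subsequence of length 5. The LCS DP gives dp[13][15] = 5, so this is optimal.

5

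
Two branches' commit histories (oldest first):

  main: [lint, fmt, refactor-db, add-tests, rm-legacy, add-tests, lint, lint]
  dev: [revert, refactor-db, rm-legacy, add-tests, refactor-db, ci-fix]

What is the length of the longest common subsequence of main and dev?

One common subsequence of length 3: refactor-db [3,2] → rm-legacy [5,3] → add-tests [6,4]. The LCS DP gives dp[8][6] = 3, so this is optimal.

3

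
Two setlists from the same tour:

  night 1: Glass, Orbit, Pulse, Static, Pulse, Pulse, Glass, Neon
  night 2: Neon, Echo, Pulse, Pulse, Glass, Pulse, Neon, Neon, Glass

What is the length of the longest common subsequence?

Pick Pulse at night 1[3]=night 2[3]; then Pulse at night 1[5]=night 2[4]; then Pulse at night 1[6]=night 2[6]; then Glass at night 1[7]=night 2[9]; all 4 songs appear in both, in order. dp[8][9] = 4 confirms this is the maximum.

4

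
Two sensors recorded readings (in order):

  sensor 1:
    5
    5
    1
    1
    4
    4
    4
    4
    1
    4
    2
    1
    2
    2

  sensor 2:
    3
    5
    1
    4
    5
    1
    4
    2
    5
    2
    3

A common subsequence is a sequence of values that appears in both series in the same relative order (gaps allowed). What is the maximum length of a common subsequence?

One common subsequence of length 7: 5 at sensor 1[2]=sensor 2[2] → 1 at sensor 1[4]=sensor 2[3] → 4 at sensor 1[5]=sensor 2[4] → 1 at sensor 1[9]=sensor 2[6] → 4 at sensor 1[10]=sensor 2[7] → 2 at sensor 1[11]=sensor 2[8] → 2 at sensor 1[13]=sensor 2[10]. The LCS DP gives dp[14][11] = 7, so this is optimal.

7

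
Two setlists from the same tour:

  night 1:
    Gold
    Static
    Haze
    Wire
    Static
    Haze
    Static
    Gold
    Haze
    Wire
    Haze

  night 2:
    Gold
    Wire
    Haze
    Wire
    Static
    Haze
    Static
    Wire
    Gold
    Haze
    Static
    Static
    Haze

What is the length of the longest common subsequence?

Pick Gold (night 1 #1, night 2 #1), Haze (night 1 #3, night 2 #3), Wire (night 1 #4, night 2 #4), Static (night 1 #5, night 2 #5), Haze (night 1 #6, night 2 #6), Static (night 1 #7, night 2 #7), Gold (night 1 #8, night 2 #9), Haze (night 1 #9, night 2 #10), Haze (night 1 #11, night 2 #13); all 9 songs appear in both, in order. dp[11][13] = 9 confirms this is the maximum.

9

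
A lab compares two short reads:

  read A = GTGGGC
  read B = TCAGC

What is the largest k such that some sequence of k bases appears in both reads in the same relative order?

3

Pick T (read A #2, read B #1); then G (read A #5, read B #4); then C (read A #6, read B #5); all 3 bases appear in both, in order, and the DP table's final entry dp[6][5] is also 3, so no common subsequence is longer.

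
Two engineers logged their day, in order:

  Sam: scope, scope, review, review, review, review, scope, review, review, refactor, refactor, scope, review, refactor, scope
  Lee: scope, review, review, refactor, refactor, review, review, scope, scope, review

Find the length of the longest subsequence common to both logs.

8

Match scope at Sam[2]=Lee[1] → review at Sam[3]=Lee[2] → review at Sam[4]=Lee[3] → review at Sam[5]=Lee[6] → review at Sam[6]=Lee[7] → scope at Sam[7]=Lee[8] → scope at Sam[12]=Lee[9] → review at Sam[13]=Lee[10] — 8 tasks in the same relative order in both. Since dp[15][10] = 8, nothing longer is possible.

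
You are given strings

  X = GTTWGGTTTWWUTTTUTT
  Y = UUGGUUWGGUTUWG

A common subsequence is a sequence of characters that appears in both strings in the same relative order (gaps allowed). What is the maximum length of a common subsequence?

Match G at X[1]=Y[4], then W at X[4]=Y[7], then G at X[5]=Y[8], then G at X[6]=Y[9], then U at X[12]=Y[10], then T at X[15]=Y[11], then U at X[16]=Y[12] — 7 characters in the same relative order in both. The LCS DP gives dp[18][14] = 7, so this is optimal.

7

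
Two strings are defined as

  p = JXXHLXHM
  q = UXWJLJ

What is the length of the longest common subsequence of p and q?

Let dp[i][j] be the LCS length of the first i characters of p and the first j characters of q. dp[i][j] = dp[i-1][j-1]+1 when the i-th and j-th characters match, else max(dp[i-1][j], dp[i][j-1]).
    ·  U  X  W  J  L  J
 ·  0  0  0  0  0  0  0
 J  0  0  0  0  1  1  1
 X  0  0  1  1  1  1  1
 X  0  0  1  1  1  1  1
 H  0  0  1  1  1  1  1
 L  0  0  1  1  1  2  2
 X  0  0  1  1  1  2  2
 H  0  0  1  1  1  2  2
 M  0  0  1  1  1  2  2
dp[8][6] = 2. One LCS (by backtracking along matches): JL.

2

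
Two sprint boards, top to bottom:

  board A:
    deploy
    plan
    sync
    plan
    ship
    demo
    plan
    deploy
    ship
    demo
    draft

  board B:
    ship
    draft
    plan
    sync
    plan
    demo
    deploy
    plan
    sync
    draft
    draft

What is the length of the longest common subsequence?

Taking plan at board A[2]=board B[3] → sync at board A[3]=board B[4] → plan at board A[4]=board B[5] → demo at board A[6]=board B[6] → plan at board A[7]=board B[8] → draft at board A[11]=board B[11] gives a common subsequence of length 6. The LCS DP gives dp[11][11] = 6, so this is optimal.

6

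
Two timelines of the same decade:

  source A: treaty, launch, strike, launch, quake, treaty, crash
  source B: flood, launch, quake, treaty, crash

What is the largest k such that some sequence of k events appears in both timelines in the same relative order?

One common subsequence of length 4: launch [4,2], quake [5,3], treaty [6,4], crash [7,5], and the DP table's final entry dp[7][5] is also 4, so no common subsequence is longer.

4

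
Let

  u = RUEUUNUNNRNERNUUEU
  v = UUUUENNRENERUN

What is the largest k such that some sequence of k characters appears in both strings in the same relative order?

Match U (u #2, v #1); then U (u #4, v #2); then U (u #5, v #3); then U (u #7, v #4); then N (u #8, v #6); then N (u #9, v #7); then R (u #10, v #8); then N (u #11, v #10); then E (u #12, v #11); then R (u #13, v #12); then N (u #14, v #14) — 11 characters in the same relative order in both. dp[18][14] = 11 confirms this is the maximum.

11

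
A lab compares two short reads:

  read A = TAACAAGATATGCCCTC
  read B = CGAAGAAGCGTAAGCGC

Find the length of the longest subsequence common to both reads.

10

Taking A at read A[2]=read B[3] → A at read A[3]=read B[4] → A at read A[5]=read B[6] → A at read A[6]=read B[7] → G at read A[7]=read B[10] → A at read A[8]=read B[12] → A at read A[10]=read B[13] → G at read A[12]=read B[14] → C at read A[13]=read B[15] → C at read A[17]=read B[17] gives a common subsequence of length 10. Since dp[17][17] = 10, nothing longer is possible.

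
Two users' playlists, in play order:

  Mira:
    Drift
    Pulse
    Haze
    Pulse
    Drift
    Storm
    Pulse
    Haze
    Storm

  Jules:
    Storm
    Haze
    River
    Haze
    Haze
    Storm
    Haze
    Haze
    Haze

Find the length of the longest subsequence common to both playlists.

Match Haze (Mira #3, Jules #5); then Storm (Mira #6, Jules #6); then Haze (Mira #8, Jules #9) — 3 songs in the same relative order in both. dp[9][9] = 3 confirms this is the maximum.

3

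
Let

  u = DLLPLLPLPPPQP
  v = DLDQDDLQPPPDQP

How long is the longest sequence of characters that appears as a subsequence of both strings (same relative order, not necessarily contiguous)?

8

Match D [1,1] → L [2,2] → L [3,7] → P [4,9] → P [7,10] → P [9,11] → Q [12,13] → P [13,14] — 8 characters in the same relative order in both. Since dp[13][14] = 8, nothing longer is possible.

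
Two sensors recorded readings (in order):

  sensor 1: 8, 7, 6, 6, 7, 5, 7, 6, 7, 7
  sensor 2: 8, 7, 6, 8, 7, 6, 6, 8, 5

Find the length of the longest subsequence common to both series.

Let dp[i][j] be the LCS length of the first i values of sensor 1 and the first j values of sensor 2. dp[i][j] = dp[i-1][j-1]+1 when the i-th and j-th values match, else max(dp[i-1][j], dp[i][j-1]).
    ·  8  7  6  8  7  6  6  8  5
 ·  0  0  0  0  0  0  0  0  0  0
 8  0  1  1  1  1  1  1  1  1  1
 7  0  1  2  2  2  2  2  2  2  2
 6  0  1  2  3  3  3  3  3  3  3
 6  0  1  2  3  3  3  4  4  4  4
 7  0  1  2  3  3  4  4  4  4  4
 5  0  1  2  3  3  4  4  4  4  5
 7  0  1  2  3  3  4  4  4  4  5
 6  0  1  2  3  3  4  5  5  5  5
 7  0  1  2  3  3  4  5  5  5  5
 7  0  1  2  3  3  4  5  5  5  5
dp[10][9] = 5. One LCS (by backtracking along matches): 8, 7, 6, 6, 5.

5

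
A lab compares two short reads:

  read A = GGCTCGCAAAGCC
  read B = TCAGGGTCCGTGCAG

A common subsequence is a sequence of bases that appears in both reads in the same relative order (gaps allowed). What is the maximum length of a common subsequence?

8

Match G at read A[1]=read B[5]; then G at read A[2]=read B[6]; then C at read A[3]=read B[9]; then T at read A[4]=read B[11]; then G at read A[6]=read B[12]; then C at read A[7]=read B[13]; then A at read A[10]=read B[14]; then G at read A[11]=read B[15] — 8 bases in the same relative order in both. Since dp[13][15] = 8, nothing longer is possible.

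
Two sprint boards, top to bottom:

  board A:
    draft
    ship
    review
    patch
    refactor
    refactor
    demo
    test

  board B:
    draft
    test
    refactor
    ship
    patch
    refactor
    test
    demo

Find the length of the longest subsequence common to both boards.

5

Match draft (board A #1, board B #1); then ship (board A #2, board B #4); then patch (board A #4, board B #5); then refactor (board A #5, board B #6); then demo (board A #7, board B #8) — 5 tasks in the same relative order in both, and the DP table's final entry dp[8][8] is also 5, so no common subsequence is longer.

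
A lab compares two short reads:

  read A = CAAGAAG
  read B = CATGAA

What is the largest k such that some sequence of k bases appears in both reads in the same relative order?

Pick C (read A #1, read B #1); then A (read A #2, read B #2); then G (read A #4, read B #4); then A (read A #5, read B #5); then A (read A #6, read B #6); all 5 bases appear in both, in order. dp[7][6] = 5 confirms this is the maximum.

5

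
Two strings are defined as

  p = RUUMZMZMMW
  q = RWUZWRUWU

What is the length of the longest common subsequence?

4

Let dp[i][j] be the LCS length of the first i characters of p and the first j characters of q. dp[i][j] = dp[i-1][j-1]+1 when the i-th and j-th characters match, else max(dp[i-1][j], dp[i][j-1]).
    ·  R  W  U  Z  W  R  U  W  U
 ·  0  0  0  0  0  0  0  0  0  0
 R  0  1  1  1  1  1  1  1  1  1
 U  0  1  1  2  2  2  2  2  2  2
 U  0  1  1  2  2  2  2  3  3  3
 M  0  1  1  2  2  2  2  3  3  3
 Z  0  1  1  2  3  3  3  3  3  3
 M  0  1  1  2  3  3  3  3  3  3
 Z  0  1  1  2  3  3  3  3  3  3
 M  0  1  1  2  3  3  3  3  3  3
 M  0  1  1  2  3  3  3  3  3  3
 W  0  1  2  2  3  4  4  4  4  4
dp[10][9] = 4. One LCS (by backtracking along matches): RUUW.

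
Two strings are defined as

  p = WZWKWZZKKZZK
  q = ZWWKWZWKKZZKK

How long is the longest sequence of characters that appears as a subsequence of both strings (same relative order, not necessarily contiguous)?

One common subsequence of length 10: W [1,2]; then W [3,3]; then K [4,4]; then W [5,5]; then Z [6,6]; then K [8,8]; then K [9,9]; then Z [10,10]; then Z [11,11]; then K [12,13]. dp[12][13] = 10 confirms this is the maximum.

10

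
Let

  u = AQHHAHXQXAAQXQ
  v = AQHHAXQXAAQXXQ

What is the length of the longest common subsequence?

13

One common subsequence of length 13: A [1,1], then Q [2,2], then H [3,3], then H [4,4], then A [5,5], then X [7,6], then Q [8,7], then X [9,8], then A [10,9], then A [11,10], then Q [12,11], then X [13,13], then Q [14,14]. The LCS DP gives dp[14][14] = 13, so this is optimal.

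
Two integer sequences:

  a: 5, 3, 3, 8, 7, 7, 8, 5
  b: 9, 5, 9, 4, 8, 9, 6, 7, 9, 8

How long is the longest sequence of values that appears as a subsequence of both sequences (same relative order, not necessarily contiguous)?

4

Match 5 [1,2]; then 8 [4,5]; then 7 [5,8]; then 8 [7,10] — 4 values in the same relative order in both, and the DP table's final entry dp[8][10] is also 4, so no common subsequence is longer.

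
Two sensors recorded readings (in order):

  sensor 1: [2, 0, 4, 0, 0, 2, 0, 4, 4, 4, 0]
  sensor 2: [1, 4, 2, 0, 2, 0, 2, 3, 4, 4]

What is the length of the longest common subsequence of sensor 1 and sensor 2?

Pick 2 at sensor 1[1]=sensor 2[3], 0 at sensor 1[2]=sensor 2[4], 0 at sensor 1[5]=sensor 2[6], 2 at sensor 1[6]=sensor 2[7], 4 at sensor 1[9]=sensor 2[9], 4 at sensor 1[10]=sensor 2[10]; all 6 values appear in both, in order. dp[11][10] = 6 confirms this is the maximum.

6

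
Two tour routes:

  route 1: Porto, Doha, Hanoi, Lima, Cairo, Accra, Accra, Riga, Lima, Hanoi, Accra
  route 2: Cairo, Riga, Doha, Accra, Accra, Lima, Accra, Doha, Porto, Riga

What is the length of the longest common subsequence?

5

Match Doha (route 1 #2, route 2 #3); then Accra (route 1 #6, route 2 #4); then Accra (route 1 #7, route 2 #5); then Lima (route 1 #9, route 2 #6); then Accra (route 1 #11, route 2 #7) — 5 stops in the same relative order in both. Since dp[11][10] = 5, nothing longer is possible.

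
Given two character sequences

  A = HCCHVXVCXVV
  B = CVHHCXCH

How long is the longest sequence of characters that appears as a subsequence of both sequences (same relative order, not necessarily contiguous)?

4

Pick H (A #1, B #4), then C (A #2, B #5), then C (A #3, B #7), then H (A #4, B #8); all 4 characters appear in both, in order. Since dp[11][8] = 4, nothing longer is possible.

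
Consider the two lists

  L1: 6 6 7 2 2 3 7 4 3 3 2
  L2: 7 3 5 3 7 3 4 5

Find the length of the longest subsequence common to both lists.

Let dp[i][j] be the LCS length of the first i values of L1 and the first j values of L2. dp[i][j] = dp[i-1][j-1]+1 when the i-th and j-th values match, else max(dp[i-1][j], dp[i][j-1]).
    ·  7  3  5  3  7  3  4  5
 ·  0  0  0  0  0  0  0  0  0
 6  0  0  0  0  0  0  0  0  0
 6  0  0  0  0  0  0  0  0  0
 7  0  1  1  1  1  1  1  1  1
 2  0  1  1  1  1  1  1  1  1
 2  0  1  1  1  1  1  1  1  1
 3  0  1  2  2  2  2  2  2  2
 7  0  1  2  2  2  3  3  3  3
 4  0  1  2  2  2  3  3  4  4
 3  0  1  2  2  3  3  4  4  4
 3  0  1  2  2  3  3  4  4  4
 2  0  1  2  2  3  3  4  4  4
dp[11][8] = 4. One LCS (by backtracking along matches): 7, 3, 7, 4.

4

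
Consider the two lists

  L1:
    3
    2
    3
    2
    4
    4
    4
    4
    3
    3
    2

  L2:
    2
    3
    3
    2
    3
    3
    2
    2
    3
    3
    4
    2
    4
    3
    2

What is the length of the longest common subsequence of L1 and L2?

Pick 3 [1,3] → 2 [2,4] → 3 [3,6] → 2 [4,8] → 4 [5,11] → 4 [8,13] → 3 [10,14] → 2 [11,15]; all 8 values appear in both, in order, and the DP table's final entry dp[11][15] is also 8, so no common subsequence is longer.

8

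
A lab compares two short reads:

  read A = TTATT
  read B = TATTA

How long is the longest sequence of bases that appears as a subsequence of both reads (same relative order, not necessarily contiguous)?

One common subsequence of length 4: T [2,1] → A [3,2] → T [4,3] → T [5,4]. Since dp[5][5] = 4, nothing longer is possible.

4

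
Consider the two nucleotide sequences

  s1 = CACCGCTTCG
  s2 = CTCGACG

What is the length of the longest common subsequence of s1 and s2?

5

Match C (s1 #1, s2 #1), then C (s1 #4, s2 #3), then G (s1 #5, s2 #4), then C (s1 #9, s2 #6), then G (s1 #10, s2 #7) — 5 bases in the same relative order in both. dp[10][7] = 5 confirms this is the maximum.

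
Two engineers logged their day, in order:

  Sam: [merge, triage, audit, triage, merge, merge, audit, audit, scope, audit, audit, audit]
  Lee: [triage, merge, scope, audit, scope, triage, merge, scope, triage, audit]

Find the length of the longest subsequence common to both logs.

One common subsequence of length 6: merge [1,2] → audit [3,4] → triage [4,6] → merge [6,7] → scope [9,8] → audit [12,10]. Since dp[12][10] = 6, nothing longer is possible.

6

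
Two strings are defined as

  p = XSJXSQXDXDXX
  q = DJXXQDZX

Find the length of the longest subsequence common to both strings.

5

Let dp[i][j] be the LCS length of the first i characters of p and the first j characters of q. dp[i][j] = dp[i-1][j-1]+1 when the i-th and j-th characters match, else max(dp[i-1][j], dp[i][j-1]).
    ·  D  J  X  X  Q  D  Z  X
 ·  0  0  0  0  0  0  0  0  0
 X  0  0  0  1  1  1  1  1  1
 S  0  0  0  1  1  1  1  1  1
 J  0  0  1  1  1  1  1  1  1
 X  0  0  1  2  2  2  2  2  2
 S  0  0  1  2  2  2  2  2  2
 Q  0  0  1  2  2  3  3  3  3
 X  0  0  1  2  3  3  3  3  4
 D  0  1  1  2  3  3  4  4  4
 X  0  1  1  2  3  3  4  4  5
 D  0  1  1  2  3  3  4  4  5
 X  0  1  1  2  3  3  4  4  5
 X  0  1  1  2  3  3  4  4  5
dp[12][8] = 5. One LCS (by backtracking along matches): XXQDX.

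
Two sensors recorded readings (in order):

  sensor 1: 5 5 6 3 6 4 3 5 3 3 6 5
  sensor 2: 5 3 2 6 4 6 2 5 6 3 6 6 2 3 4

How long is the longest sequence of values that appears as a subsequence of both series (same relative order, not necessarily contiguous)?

7

Taking 5 (sensor 1 #2, sensor 2 #1); then 3 (sensor 1 #4, sensor 2 #2); then 6 (sensor 1 #5, sensor 2 #4); then 4 (sensor 1 #6, sensor 2 #5); then 5 (sensor 1 #8, sensor 2 #8); then 3 (sensor 1 #9, sensor 2 #10); then 3 (sensor 1 #10, sensor 2 #14) gives a common subsequence of length 7. Since dp[12][15] = 7, nothing longer is possible.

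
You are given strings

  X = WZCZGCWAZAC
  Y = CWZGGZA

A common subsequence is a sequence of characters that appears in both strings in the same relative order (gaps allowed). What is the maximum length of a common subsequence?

5

Match W at X[1]=Y[2]; then Z at X[2]=Y[3]; then G at X[5]=Y[5]; then Z at X[9]=Y[6]; then A at X[10]=Y[7] — 5 characters in the same relative order in both. Since dp[11][7] = 5, nothing longer is possible.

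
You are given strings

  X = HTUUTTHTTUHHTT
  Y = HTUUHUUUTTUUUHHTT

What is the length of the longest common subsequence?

12

Taking H at X[1]=Y[1]; then T at X[2]=Y[2]; then U at X[3]=Y[3]; then U at X[4]=Y[4]; then H at X[7]=Y[5]; then T at X[8]=Y[9]; then T at X[9]=Y[10]; then U at X[10]=Y[13]; then H at X[11]=Y[14]; then H at X[12]=Y[15]; then T at X[13]=Y[16]; then T at X[14]=Y[17] gives a common subsequence of length 12. The LCS DP gives dp[14][17] = 12, so this is optimal.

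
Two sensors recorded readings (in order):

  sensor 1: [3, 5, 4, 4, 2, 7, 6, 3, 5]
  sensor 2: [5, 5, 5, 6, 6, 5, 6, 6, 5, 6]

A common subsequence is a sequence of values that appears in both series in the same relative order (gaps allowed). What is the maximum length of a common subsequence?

Pick 5 [2,6], then 6 [7,8], then 5 [9,9]; all 3 values appear in both, in order. dp[9][10] = 3 confirms this is the maximum.

3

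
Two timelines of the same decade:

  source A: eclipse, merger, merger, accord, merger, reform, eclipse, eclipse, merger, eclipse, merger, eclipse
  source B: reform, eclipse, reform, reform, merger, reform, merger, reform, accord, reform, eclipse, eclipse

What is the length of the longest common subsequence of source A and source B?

7

Taking eclipse (source A #1, source B #2) → merger (source A #2, source B #5) → merger (source A #3, source B #7) → accord (source A #4, source B #9) → reform (source A #6, source B #10) → eclipse (source A #10, source B #11) → eclipse (source A #12, source B #12) gives a common subsequence of length 7. Since dp[12][12] = 7, nothing longer is possible.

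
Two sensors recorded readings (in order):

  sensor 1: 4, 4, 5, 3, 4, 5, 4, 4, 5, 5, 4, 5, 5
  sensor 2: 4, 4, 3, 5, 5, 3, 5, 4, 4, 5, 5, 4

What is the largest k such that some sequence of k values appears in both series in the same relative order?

10

Pick 4 [1,1], then 4 [2,2], then 5 [3,5], then 3 [4,6], then 5 [6,7], then 4 [7,8], then 4 [8,9], then 5 [9,10], then 5 [10,11], then 4 [11,12]; all 10 values appear in both, in order. The LCS DP gives dp[13][12] = 10, so this is optimal.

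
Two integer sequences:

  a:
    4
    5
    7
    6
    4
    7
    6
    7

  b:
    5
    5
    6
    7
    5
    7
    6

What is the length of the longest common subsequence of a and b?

Taking 5 (a #2, b #2); then 7 (a #3, b #4); then 7 (a #6, b #6); then 6 (a #7, b #7) gives a common subsequence of length 4. The LCS DP gives dp[8][7] = 4, so this is optimal.

4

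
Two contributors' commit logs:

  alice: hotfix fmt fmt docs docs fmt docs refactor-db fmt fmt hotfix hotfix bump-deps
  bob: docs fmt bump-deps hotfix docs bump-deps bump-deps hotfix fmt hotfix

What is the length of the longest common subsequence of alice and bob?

5

One common subsequence of length 5: docs [5,1], then fmt [6,2], then docs [7,5], then fmt [10,9], then hotfix [12,10]. dp[13][10] = 5 confirms this is the maximum.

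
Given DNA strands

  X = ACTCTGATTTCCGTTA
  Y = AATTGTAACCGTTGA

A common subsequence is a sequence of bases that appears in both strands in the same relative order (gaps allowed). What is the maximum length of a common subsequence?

Taking A [1,2], then T [3,3], then T [5,4], then G [6,5], then A [7,8], then C [11,9], then C [12,10], then G [13,11], then T [14,12], then T [15,13], then A [16,15] gives a common subsequence of length 11. Since dp[16][15] = 11, nothing longer is possible.

11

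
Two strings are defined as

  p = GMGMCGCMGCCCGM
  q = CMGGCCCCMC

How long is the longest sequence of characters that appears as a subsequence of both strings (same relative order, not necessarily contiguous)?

Pick M (p #2, q #2), G (p #3, q #3), G (p #6, q #4), C (p #7, q #5), C (p #10, q #6), C (p #11, q #7), C (p #12, q #8), M (p #14, q #9); all 8 characters appear in both, in order. The LCS DP gives dp[14][10] = 8, so this is optimal.

8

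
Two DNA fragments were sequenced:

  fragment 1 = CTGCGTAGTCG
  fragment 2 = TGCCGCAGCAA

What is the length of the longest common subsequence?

7

Let dp[i][j] be the LCS length of the first i bases of fragment 1 and the first j bases of fragment 2. dp[i][j] = dp[i-1][j-1]+1 when the i-th and j-th bases match, else max(dp[i-1][j], dp[i][j-1]).
    ·  T  G  C  C  G  C  A  G  C  A  A
 ·  0  0  0  0  0  0  0  0  0  0  0  0
 C  0  0  0  1  1  1  1  1  1  1  1  1
 T  0  1  1  1  1  1  1  1  1  1  1  1
 G  0  1  2  2  2  2  2  2  2  2  2  2
 C  0  1  2  3  3  3  3  3  3  3  3  3
 G  0  1  2  3  3  4  4  4  4  4  4  4
 T  0  1  2  3  3  4  4  4  4  4  4  4
 A  0  1  2  3  3  4  4  5  5  5  5  5
 G  0  1  2  3  3  4  4  5  6  6  6  6
 T  0  1  2  3  3  4  4  5  6  6  6  6
 C  0  1  2  3  4  4  5  5  6  7  7  7
 G  0  1  2  3  4  5  5  5  6  7  7  7
dp[11][11] = 7. One LCS (by backtracking along matches): TGCGAGC.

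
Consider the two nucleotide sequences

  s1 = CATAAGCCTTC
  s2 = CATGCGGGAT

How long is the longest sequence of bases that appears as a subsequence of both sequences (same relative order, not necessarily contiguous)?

6

Match C [1,1], then A [2,2], then T [3,3], then G [6,4], then C [7,5], then T [10,10] — 6 bases in the same relative order in both. Since dp[11][10] = 6, nothing longer is possible.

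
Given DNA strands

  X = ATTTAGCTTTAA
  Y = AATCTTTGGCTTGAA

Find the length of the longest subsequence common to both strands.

One common subsequence of length 10: A [1,2] → T [2,5] → T [3,6] → T [4,7] → G [6,9] → C [7,10] → T [8,11] → T [9,12] → A [11,14] → A [12,15]. The LCS DP gives dp[12][15] = 10, so this is optimal.

10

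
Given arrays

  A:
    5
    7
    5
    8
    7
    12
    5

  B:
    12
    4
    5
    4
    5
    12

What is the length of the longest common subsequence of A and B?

3

Match 5 [1,3], then 5 [3,5], then 12 [6,6] — 3 values in the same relative order in both. dp[7][6] = 3 confirms this is the maximum.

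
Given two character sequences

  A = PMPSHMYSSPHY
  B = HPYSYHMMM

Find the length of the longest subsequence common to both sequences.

Let dp[i][j] be the LCS length of the first i characters of A and the first j characters of B. dp[i][j] = dp[i-1][j-1]+1 when the i-th and j-th characters match, else max(dp[i-1][j], dp[i][j-1]).
    ·  H  P  Y  S  Y  H  M  M  M
 ·  0  0  0  0  0  0  0  0  0  0
 P  0  0  1  1  1  1  1  1  1  1
 M  0  0  1  1  1  1  1  2  2  2
 P  0  0  1  1  1  1  1  2  2  2
 S  0  0  1  1  2  2  2  2  2  2
 H  0  1  1  1  2  2  3  3  3  3
 M  0  1  1  1  2  2  3  4  4  4
 Y  0  1  1  2  2  3  3  4  4  4
 S  0  1  1  2  3  3  3  4  4  4
 S  0  1  1  2  3  3  3  4  4  4
 P  0  1  2  2  3  3  3  4  4  4
 H  0  1  2  2  3  3  4  4  4  4
 Y  0  1  2  3  3  4  4  4  4  4
dp[12][9] = 4. One LCS (by backtracking along matches): PSHM.

4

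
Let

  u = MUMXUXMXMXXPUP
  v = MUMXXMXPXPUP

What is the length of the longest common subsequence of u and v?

11

Pick M [1,1], then U [2,2], then M [3,3], then X [4,4], then X [6,5], then M [7,6], then X [8,7], then X [11,9], then P [12,10], then U [13,11], then P [14,12]; all 11 characters appear in both, in order. The LCS DP gives dp[14][12] = 11, so this is optimal.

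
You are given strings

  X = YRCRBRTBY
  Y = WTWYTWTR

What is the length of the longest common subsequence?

2

Pick Y at X[1]=Y[4] → R at X[6]=Y[8]; all 2 characters appear in both, in order. Since dp[9][8] = 2, nothing longer is possible.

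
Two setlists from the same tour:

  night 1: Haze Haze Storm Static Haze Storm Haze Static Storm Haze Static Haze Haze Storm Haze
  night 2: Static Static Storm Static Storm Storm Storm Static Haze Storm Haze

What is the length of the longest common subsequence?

Taking Storm at night 1[3]=night 2[3], then Static at night 1[4]=night 2[4], then Storm at night 1[6]=night 2[6], then Storm at night 1[9]=night 2[7], then Static at night 1[11]=night 2[8], then Haze at night 1[13]=night 2[9], then Storm at night 1[14]=night 2[10], then Haze at night 1[15]=night 2[11] gives a common subsequence of length 8, and the DP table's final entry dp[15][11] is also 8, so no common subsequence is longer.

8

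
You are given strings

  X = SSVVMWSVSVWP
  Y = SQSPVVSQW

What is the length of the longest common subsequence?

Let dp[i][j] be the LCS length of the first i characters of X and the first j characters of Y. dp[i][j] = dp[i-1][j-1]+1 when the i-th and j-th characters match, else max(dp[i-1][j], dp[i][j-1]).
    ·  S  Q  S  P  V  V  S  Q  W
 ·  0  0  0  0  0  0  0  0  0  0
 S  0  1  1  1  1  1  1  1  1  1
 S  0  1  1  2  2  2  2  2  2  2
 V  0  1  1  2  2  3  3  3  3  3
 V  0  1  1  2  2  3  4  4  4  4
 M  0  1  1  2  2  3  4  4  4  4
 W  0  1  1  2  2  3  4  4  4  5
 S  0  1  1  2  2  3  4  5  5  5
 V  0  1  1  2  2  3  4  5  5  5
 S  0  1  1  2  2  3  4  5  5  5
 V  0  1  1  2  2  3  4  5  5  5
 W  0  1  1  2  2  3  4  5  5  6
 P  0  1  1  2  3  3  4  5  5  6
dp[12][9] = 6. One LCS (by backtracking along matches): SSVVSW.

6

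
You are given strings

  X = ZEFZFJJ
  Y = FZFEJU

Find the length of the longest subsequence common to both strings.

4

One common subsequence of length 4: F (X #3, Y #1); then Z (X #4, Y #2); then F (X #5, Y #3); then J (X #6, Y #5). The LCS DP gives dp[7][6] = 4, so this is optimal.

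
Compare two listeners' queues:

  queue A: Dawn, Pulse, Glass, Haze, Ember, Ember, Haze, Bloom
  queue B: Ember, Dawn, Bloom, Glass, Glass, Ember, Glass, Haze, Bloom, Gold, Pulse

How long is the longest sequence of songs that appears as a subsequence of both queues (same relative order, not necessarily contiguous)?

5

Match Dawn (queue A #1, queue B #2), Glass (queue A #3, queue B #5), Ember (queue A #5, queue B #6), Haze (queue A #7, queue B #8), Bloom (queue A #8, queue B #9) — 5 songs in the same relative order in both, and the DP table's final entry dp[8][11] is also 5, so no common subsequence is longer.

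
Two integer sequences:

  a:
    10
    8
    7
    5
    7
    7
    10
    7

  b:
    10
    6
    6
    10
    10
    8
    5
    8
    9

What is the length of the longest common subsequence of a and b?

Pick 10 [1,5], 8 [2,6], 5 [4,7]; all 3 values appear in both, in order. Since dp[8][9] = 3, nothing longer is possible.

3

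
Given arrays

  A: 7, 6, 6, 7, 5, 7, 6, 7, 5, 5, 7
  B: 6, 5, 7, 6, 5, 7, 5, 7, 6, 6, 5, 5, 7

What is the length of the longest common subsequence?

Taking 7 [1,3] → 6 [2,4] → 7 [4,6] → 5 [5,7] → 7 [6,8] → 6 [7,10] → 5 [9,11] → 5 [10,12] → 7 [11,13] gives a common subsequence of length 9, and the DP table's final entry dp[11][13] is also 9, so no common subsequence is longer.

9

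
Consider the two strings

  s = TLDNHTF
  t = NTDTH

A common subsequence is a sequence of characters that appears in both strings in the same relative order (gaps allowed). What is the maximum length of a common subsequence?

3

One common subsequence of length 3: T at s[1]=t[2] → D at s[3]=t[3] → H at s[5]=t[5], and the DP table's final entry dp[7][5] is also 3, so no common subsequence is longer.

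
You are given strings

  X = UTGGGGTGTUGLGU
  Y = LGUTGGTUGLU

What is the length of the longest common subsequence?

9

Taking U at X[1]=Y[3], then T at X[2]=Y[4], then G at X[6]=Y[5], then G at X[8]=Y[6], then T at X[9]=Y[7], then U at X[10]=Y[8], then G at X[11]=Y[9], then L at X[12]=Y[10], then U at X[14]=Y[11] gives a common subsequence of length 9. Since dp[14][11] = 9, nothing longer is possible.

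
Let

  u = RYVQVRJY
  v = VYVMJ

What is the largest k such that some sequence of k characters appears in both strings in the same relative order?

Let dp[i][j] be the LCS length of the first i characters of u and the first j characters of v. dp[i][j] = dp[i-1][j-1]+1 when the i-th and j-th characters match, else max(dp[i-1][j], dp[i][j-1]).
    ·  V  Y  V  M  J
 ·  0  0  0  0  0  0
 R  0  0  0  0  0  0
 Y  0  0  1  1  1  1
 V  0  1  1  2  2  2
 Q  0  1  1  2  2  2
 V  0  1  1  2  2  2
 R  0  1  1  2  2  2
 J  0  1  1  2  2  3
 Y  0  1  2  2  2  3
dp[8][5] = 3. One LCS (by backtracking along matches): YVJ.

3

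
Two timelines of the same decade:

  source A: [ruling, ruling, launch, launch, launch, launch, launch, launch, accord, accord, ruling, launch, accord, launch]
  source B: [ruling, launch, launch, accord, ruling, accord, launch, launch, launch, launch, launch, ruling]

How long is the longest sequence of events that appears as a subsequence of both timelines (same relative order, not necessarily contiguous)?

8

Match ruling at source A[1]=source B[1] → ruling at source A[2]=source B[5] → launch at source A[4]=source B[7] → launch at source A[5]=source B[8] → launch at source A[6]=source B[9] → launch at source A[7]=source B[10] → launch at source A[8]=source B[11] → ruling at source A[11]=source B[12] — 8 events in the same relative order in both, and the DP table's final entry dp[14][12] is also 8, so no common subsequence is longer.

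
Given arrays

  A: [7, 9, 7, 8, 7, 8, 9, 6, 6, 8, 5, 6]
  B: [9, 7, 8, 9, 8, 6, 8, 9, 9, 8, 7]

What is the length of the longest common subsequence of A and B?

6

Let dp[i][j] be the LCS length of the first i values of A and the first j values of B. dp[i][j] = dp[i-1][j-1]+1 when the i-th and j-th values match, else max(dp[i-1][j], dp[i][j-1]).
    ·  9  7  8  9  8  6  8  9  9  8  7
 ·  0  0  0  0  0  0  0  0  0  0  0  0
 7  0  0  1  1  1  1  1  1  1  1  1  1
 9  0  1  1  1  2  2  2  2  2  2  2  2
 7  0  1  2  2  2  2  2  2  2  2  2  3
 8  0  1  2  3  3  3  3  3  3  3  3  3
 7  0  1  2  3  3  3  3  3  3  3  3  4
 8  0  1  2  3  3  4  4  4  4  4  4  4
 9  0  1  2  3  4  4  4  4  5  5  5  5
 6  0  1  2  3  4  4  5  5  5  5  5  5
 6  0  1  2  3  4  4  5  5  5  5  5  5
 8  0  1  2  3  4  5  5  6  6  6  6  6
 5  0  1  2  3  4  5  5  6  6  6  6  6
 6  0  1  2  3  4  5  6  6  6  6  6  6
dp[12][11] = 6. One LCS (by backtracking along matches): 7, 9, 8, 8, 9, 8.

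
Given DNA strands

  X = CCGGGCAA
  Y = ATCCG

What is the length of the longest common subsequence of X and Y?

3

Match C at X[1]=Y[3]; then C at X[2]=Y[4]; then G at X[5]=Y[5] — 3 bases in the same relative order in both. dp[8][5] = 3 confirms this is the maximum.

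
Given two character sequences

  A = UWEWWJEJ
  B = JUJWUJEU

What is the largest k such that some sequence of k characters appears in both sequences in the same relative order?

One common subsequence of length 4: U at A[1]=B[2], then W at A[2]=B[4], then J at A[6]=B[6], then E at A[7]=B[7]. dp[8][8] = 4 confirms this is the maximum.

4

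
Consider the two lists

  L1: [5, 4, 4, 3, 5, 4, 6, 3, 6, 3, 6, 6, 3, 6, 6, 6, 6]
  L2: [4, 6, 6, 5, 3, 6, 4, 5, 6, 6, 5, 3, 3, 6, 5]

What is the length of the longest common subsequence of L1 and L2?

Taking 5 at L1[1]=L2[4]; then 4 at L1[3]=L2[7]; then 5 at L1[5]=L2[8]; then 6 at L1[7]=L2[9]; then 6 at L1[9]=L2[10]; then 3 at L1[10]=L2[12]; then 3 at L1[13]=L2[13]; then 6 at L1[14]=L2[14] gives a common subsequence of length 8. The LCS DP gives dp[17][15] = 8, so this is optimal.

8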